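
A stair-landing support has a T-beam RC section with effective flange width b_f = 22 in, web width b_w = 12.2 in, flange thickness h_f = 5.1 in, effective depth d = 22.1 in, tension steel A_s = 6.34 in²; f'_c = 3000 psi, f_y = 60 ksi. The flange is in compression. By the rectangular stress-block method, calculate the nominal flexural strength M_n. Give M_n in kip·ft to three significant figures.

M_n ≈ 588 kip·ft

Tension: T = A_s f_y = 6.34 × 60 = 380.4 kips.
Try a within the flange: a = T/(0.85 f'_c b_f) = 380.4/(0.85 × 3 × 22) = 6.781 in.
a = 6.781 > h_f = 5.1 in: the block extends into the web. Split into flange-overhang and web parts.
C_f = 0.85 f'_c (b_f − b_w) h_f = 0.85 × 3 × (22 − 12.2) × 5.1 = 127.4 kips.
Remaining web compression depth: a_w = (T − C_f)/(0.85 f'_c b_w) = (380.4 − 127.4)/(0.85 × 3 × 12.2) = 8.132 in.
M_n = C_f(d − h_f/2) + (T − C_f)(d − a_w/2) = 127.4 × (22.1 − 2.55) + 253 × (22.1 − 4.066) = 2490.7 + 4562.6 = 7053.3 kip·in.
M_n = 7053.3/12 = 587.78 kip·ft.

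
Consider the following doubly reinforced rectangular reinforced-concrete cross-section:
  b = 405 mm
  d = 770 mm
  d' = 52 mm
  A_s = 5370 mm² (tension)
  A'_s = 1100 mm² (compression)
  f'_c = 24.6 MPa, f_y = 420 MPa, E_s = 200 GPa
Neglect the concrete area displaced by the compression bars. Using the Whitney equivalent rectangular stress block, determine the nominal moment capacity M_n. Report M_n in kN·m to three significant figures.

Assume both tension and compression steel yield.
Net tension couple steel: A_s − A'_s = 4270 mm².
a = (A_s − A'_s) f_y / (0.85 f'_c b) = 1793400/(0.85 × 24.6 × 405) = 211.77 mm.
c = a/β₁ = 211.77/0.85 = 249.14 mm; ε'_s = 0.003(c − d')/c = 0.0024 ≥ f_y/E_s = 0.0021, so compression steel does yield.
M_n = (A_s − A'_s) f_y (d − a/2) + A'_s f_y (d − d') = [1793400 × (770 − 105.885) + 462000 × (770 − 52)] × 10⁻⁶ = 1191.02 + 331.72 = 1522.74 kN·m.

M_n ≈ 1520 kN·m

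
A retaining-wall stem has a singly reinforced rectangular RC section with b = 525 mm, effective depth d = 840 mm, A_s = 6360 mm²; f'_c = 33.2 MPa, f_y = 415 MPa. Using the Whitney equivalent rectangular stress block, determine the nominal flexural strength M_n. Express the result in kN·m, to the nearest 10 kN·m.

M_n ≈ 1980 kN·m

T = A_s f_y = 6360 × 415 = 2639400 N = 2639.4 kN.
From C = T: a = T/(0.85 f'_c b) = 2639400/(0.85 × 33.2 × 525) = 178.15 mm.
M_n = T(d − a/2) = 2639.4 kN × (840 − 89.075) mm = 1981.99 kN·m.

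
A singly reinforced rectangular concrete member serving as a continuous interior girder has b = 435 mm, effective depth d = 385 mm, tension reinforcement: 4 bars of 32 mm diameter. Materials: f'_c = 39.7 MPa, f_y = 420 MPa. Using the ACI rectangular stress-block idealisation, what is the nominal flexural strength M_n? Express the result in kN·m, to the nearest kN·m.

M_n ≈ 458 kN·m

A_s = 4 × 804 = 3216 mm².
T = A_s f_y = 3216 × 420 = 1350720 N = 1350.72 kN.
From C = T: a = T/(0.85 f'_c b) = 1350720/(0.85 × 39.7 × 435) = 92.02 mm.
M_n = T(d − a/2) = 1350.72 kN × (385 − 46.01) mm = 457.88 kN·m.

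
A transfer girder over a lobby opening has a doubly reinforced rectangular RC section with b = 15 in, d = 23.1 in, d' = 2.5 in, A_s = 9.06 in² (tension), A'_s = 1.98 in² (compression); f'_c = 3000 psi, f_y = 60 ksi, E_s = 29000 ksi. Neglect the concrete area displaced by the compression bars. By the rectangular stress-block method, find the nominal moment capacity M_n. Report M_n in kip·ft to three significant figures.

M_n ≈ 825 kip·ft

Assume both steels yield.
a = (A_s − A'_s) f_y/(0.85 f'_c b) = (9.06 − 1.98) × 60/(0.85 × 3 × 15) = 11.106 in.
c = a/β₁ = 11.106/0.85 = 13.066 in; ε'_s = 0.003(c − d')/c = 0.0024 ≥ ε_y = 0.0021, so the compression steel yields.
M_n = (A_s − A'_s) f_y (d − a/2) + A'_s f_y (d − d') = 424.8 × (23.1 − 5.553) + 118.8 × (23.1 − 2.5) = 7454.0 + 2447.3 = 9901.3 kip·in = 9901.3/12 = 825.11 kip·ft.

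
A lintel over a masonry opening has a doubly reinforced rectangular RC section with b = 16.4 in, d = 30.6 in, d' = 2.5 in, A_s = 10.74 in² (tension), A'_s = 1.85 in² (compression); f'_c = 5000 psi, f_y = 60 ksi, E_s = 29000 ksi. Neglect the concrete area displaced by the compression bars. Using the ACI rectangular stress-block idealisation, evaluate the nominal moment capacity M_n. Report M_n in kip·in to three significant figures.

Assume both steels yield.
a = (A_s − A'_s) f_y/(0.85 f'_c b) = (10.74 − 1.85) × 60/(0.85 × 5 × 16.4) = 7.653 in.
c = a/β₁ = 7.653/0.8 = 9.566 in; ε'_s = 0.003(c − d')/c = 0.0022 ≥ ε_y = 0.0021, so the compression steel yields.
M_n = (A_s − A'_s) f_y (d − a/2) + A'_s f_y (d − d') = 533.4 × (30.6 − 3.8265) + 111 × (30.6 − 2.5) = 14281.0 + 3119.1 = 17400.1 kip·in.

M_n ≈ 17400 kip·in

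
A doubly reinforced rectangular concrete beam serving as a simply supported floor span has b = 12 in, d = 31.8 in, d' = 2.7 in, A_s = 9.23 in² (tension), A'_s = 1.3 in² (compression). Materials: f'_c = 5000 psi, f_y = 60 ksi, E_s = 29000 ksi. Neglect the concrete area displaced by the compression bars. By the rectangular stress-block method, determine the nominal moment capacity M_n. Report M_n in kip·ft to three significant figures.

M_n ≈ 1270 kip·ft

Assume both steels yield.
a = (A_s − A'_s) f_y/(0.85 f'_c b) = (9.23 − 1.3) × 60/(0.85 × 5 × 12) = 9.329 in.
c = a/β₁ = 9.329/0.8 = 11.661 in; ε'_s = 0.003(c − d')/c = 0.0023 ≥ ε_y = 0.0021, so the compression steel yields.
M_n = (A_s − A'_s) f_y (d − a/2) + A'_s f_y (d − d') = 475.8 × (31.8 − 4.6645) + 78 × (31.8 − 2.7) = 12911.1 + 2269.8 = 15180.9 kip·in = 15180.9/12 = 1265.08 kip·ft.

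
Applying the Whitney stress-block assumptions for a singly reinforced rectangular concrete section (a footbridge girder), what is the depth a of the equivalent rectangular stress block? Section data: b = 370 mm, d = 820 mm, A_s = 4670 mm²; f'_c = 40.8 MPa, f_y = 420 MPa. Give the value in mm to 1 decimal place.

a ≈ 152.9 mm

T = A_s f_y = 4670 × 420 = 1961400 N = 1961.4 kN.
Setting C = 0.85 f'_c a b equal to T: a = 1961400/(0.85 × 40.8 × 370) = 152.9 mm.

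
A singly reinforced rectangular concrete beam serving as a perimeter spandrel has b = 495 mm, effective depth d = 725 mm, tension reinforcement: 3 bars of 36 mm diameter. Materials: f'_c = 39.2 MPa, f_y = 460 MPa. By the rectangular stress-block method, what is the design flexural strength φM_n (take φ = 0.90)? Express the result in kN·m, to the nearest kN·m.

φM_n ≈ 863 kN·m

A_s = 3 × 1018 = 3054 mm².
T = A_s f_y = 3054 × 460 = 1404840 N = 1404.84 kN.
From C = T: a = T/(0.85 f'_c b) = 1404840/(0.85 × 39.2 × 495) = 85.18 mm.
M_n = T(d − a/2) = 1404.84 kN × (725 − 42.59) mm = 958.68 kN·m.
φM_n = 0.90 × 958.68 = 862.81 kN·m.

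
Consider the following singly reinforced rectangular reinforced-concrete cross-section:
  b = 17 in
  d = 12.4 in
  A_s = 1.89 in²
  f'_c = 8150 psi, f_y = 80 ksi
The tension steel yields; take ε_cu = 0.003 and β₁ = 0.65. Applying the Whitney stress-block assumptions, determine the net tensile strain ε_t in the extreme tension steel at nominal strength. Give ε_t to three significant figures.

a = A_s f_y/(0.85 f'_c b) = 1.284 in.
β₁ = 0.65, so c = a/β₁ = 1.284/0.65 = 1.975 in.
From the linear strain diagram with ε_cu = 0.003: ε_t = 0.003 (d − c)/c = 0.003 × (12.4 − 1.975)/1.975 = 0.0158.
Since ε_t ≥ 0.005, the section is tension-controlled.

ε_t ≈ 0.0158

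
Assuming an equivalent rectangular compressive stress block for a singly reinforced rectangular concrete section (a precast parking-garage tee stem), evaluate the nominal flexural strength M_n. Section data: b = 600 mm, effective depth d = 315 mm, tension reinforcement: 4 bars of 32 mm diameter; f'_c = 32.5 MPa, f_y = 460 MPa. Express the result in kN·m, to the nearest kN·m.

A_s = 4 × 804 = 3216 mm².
T = A_s f_y = 3216 × 460 = 1479360 N = 1479.36 kN.
From C = T: a = T/(0.85 f'_c b) = 1479360/(0.85 × 32.5 × 600) = 89.25 mm.
M_n = T(d − a/2) = 1479.36 kN × (315 − 44.625) mm = 399.98 kN·m.

M_n ≈ 400 kN·m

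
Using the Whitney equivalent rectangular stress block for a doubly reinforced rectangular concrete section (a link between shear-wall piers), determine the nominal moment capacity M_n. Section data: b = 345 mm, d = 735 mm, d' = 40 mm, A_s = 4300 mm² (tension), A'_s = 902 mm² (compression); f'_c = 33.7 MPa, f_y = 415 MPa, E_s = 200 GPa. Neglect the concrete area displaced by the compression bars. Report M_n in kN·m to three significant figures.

M_n ≈ 1200 kN·m

Assume both tension and compression steel yield.
Net tension couple steel: A_s − A'_s = 3398 mm².
a = (A_s − A'_s) f_y / (0.85 f'_c b) = 1410170/(0.85 × 33.7 × 345) = 142.69 mm.
c = a/β₁ = 142.69/0.809 = 176.38 mm; ε'_s = 0.003(c − d')/c = 0.0023 ≥ f_y/E_s = 0.0021, so compression steel does yield.
M_n = (A_s − A'_s) f_y (d − a/2) + A'_s f_y (d − d') = [1410170 × (735 − 71.345) + 374330 × (735 − 40)] × 10⁻⁶ = 935.87 + 260.16 = 1196.03 kN·m.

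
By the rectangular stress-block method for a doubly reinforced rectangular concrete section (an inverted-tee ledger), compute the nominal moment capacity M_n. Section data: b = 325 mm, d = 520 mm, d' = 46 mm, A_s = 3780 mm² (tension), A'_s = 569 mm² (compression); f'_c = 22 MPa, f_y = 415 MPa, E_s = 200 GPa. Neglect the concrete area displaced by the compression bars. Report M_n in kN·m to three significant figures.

M_n ≈ 659 kN·m

Assume both tension and compression steel yield.
Net tension couple steel: A_s − A'_s = 3211 mm².
a = (A_s − A'_s) f_y / (0.85 f'_c b) = 1332565/(0.85 × 22 × 325) = 219.26 mm.
c = a/β₁ = 219.26/0.85 = 257.95 mm; ε'_s = 0.003(c − d')/c = 0.0025 ≥ f_y/E_s = 0.0021, so compression steel does yield.
M_n = (A_s − A'_s) f_y (d − a/2) + A'_s f_y (d − d') = [1332565 × (520 − 109.63) + 236135 × (520 − 46)] × 10⁻⁶ = 546.84 + 111.93 = 658.77 kN·m.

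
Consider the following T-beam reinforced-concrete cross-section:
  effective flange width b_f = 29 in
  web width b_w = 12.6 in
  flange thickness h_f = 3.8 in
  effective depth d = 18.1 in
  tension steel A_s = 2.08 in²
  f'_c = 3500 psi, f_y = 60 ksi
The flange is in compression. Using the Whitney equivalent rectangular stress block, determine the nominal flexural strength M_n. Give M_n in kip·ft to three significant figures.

M_n ≈ 181 kip·ft

Tension: T = A_s f_y = 2.08 × 60 = 124.8 kips.
Try a within the flange: a = T/(0.85 f'_c b_f) = 124.8/(0.85 × 3.5 × 29) = 1.447 in.
Since a = 1.447 ≤ h_f = 3.8 in, the stress block lies entirely in the flange; analyse as a rectangular beam of width b_f.
M_n = T(d − a/2) = 124.8 × (18.1 − 0.7235) = 2168.6 kip·in.
M_n = 2168.6/12 = 180.72 kip·ft.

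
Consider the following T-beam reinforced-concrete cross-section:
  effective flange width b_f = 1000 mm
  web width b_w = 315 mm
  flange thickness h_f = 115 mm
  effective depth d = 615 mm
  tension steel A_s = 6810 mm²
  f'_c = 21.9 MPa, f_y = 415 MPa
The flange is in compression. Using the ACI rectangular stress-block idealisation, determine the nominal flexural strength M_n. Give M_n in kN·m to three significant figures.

M_n ≈ 1500 kN·m

Tension: T = A_s f_y = 6810 × 415 = 2826150 N.
Try a within the flange: a = T/(0.85 f'_c b_f) = 2826150/(0.85 × 21.9 × 1000) = 151.82 mm.
a = 151.82 > h_f = 115 mm: the block extends into the web. Split into flange-overhang and web parts.
C_f = 0.85 f'_c (b_f − b_w) h_f = 0.85 × 21.9 × (1000 − 315) × 115 = 1466397 N.
Remaining web compression depth: a_w = (T − C_f)/(0.85 f'_c b_w) = (2826150 − 1466397)/(0.85 × 21.9 × 315) = 231.89 mm.
M_n = C_f(d − h_f/2) + (T − C_f)(d − a_w/2) = 1466397 × (615 − 57.5) + 1359753 × (615 − 115.945) = 817.52 + 678.59 = 1496.11 × 10⁶ N·mm.
M_n = 1496.11 kN·m.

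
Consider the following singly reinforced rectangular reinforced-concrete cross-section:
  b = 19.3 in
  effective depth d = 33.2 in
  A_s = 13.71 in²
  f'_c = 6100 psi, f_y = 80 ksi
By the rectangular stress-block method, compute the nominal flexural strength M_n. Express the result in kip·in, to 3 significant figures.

M_n ≈ 30400 kip·in

T = A_s f_y = 13.71 × 80 = 1096.8 kips.
a = T/(0.85 f'_c b) = 1096.8/(0.85 × 6.1 × 19.3) = 10.960 in.
M_n = T(d − a/2) = 1096.8 × (33.2 − 5.48) = 30403.3 kip·in.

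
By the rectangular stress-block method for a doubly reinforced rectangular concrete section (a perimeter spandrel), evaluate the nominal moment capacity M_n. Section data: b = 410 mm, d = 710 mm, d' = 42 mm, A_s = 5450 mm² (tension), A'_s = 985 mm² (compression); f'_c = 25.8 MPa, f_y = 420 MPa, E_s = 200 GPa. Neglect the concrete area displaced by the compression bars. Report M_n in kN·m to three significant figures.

M_n ≈ 1410 kN·m

Assume both tension and compression steel yield.
Net tension couple steel: A_s − A'_s = 4465 mm².
a = (A_s − A'_s) f_y / (0.85 f'_c b) = 1875300/(0.85 × 25.8 × 410) = 208.57 mm.
c = a/β₁ = 208.57/0.85 = 245.38 mm; ε'_s = 0.003(c − d')/c = 0.0025 ≥ f_y/E_s = 0.0021, so compression steel does yield.
M_n = (A_s − A'_s) f_y (d − a/2) + A'_s f_y (d − d') = [1875300 × (710 − 104.285) + 413700 × (710 − 42)] × 10⁻⁶ = 1135.90 + 276.35 = 1412.25 kN·m.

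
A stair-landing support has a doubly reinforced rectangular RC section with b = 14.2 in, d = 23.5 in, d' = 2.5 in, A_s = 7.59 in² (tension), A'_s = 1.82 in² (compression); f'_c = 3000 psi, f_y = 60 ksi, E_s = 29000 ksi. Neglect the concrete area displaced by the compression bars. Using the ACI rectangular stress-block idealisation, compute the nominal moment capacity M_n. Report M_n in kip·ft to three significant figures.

Assume both steels yield.
a = (A_s − A'_s) f_y/(0.85 f'_c b) = (7.59 − 1.82) × 60/(0.85 × 3 × 14.2) = 9.561 in.
c = a/β₁ = 9.561/0.85 = 11.248 in; ε'_s = 0.003(c − d')/c = 0.0023 ≥ ε_y = 0.0021, so the compression steel yields.
M_n = (A_s − A'_s) f_y (d − a/2) + A'_s f_y (d − d') = 346.2 × (23.5 − 4.7805) + 109.2 × (23.5 − 2.5) = 6480.7 + 2293.2 = 8773.9 kip·in = 8773.9/12 = 731.16 kip·ft.

M_n ≈ 731 kip·ft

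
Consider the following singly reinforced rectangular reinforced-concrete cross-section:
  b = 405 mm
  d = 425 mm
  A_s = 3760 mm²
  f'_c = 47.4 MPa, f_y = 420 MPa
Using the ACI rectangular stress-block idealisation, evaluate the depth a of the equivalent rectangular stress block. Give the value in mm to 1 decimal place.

T = A_s f_y = 3760 × 420 = 1579200 N = 1579.2 kN.
Setting C = 0.85 f'_c a b equal to T: a = 1579200/(0.85 × 47.4 × 405) = 96.8 mm.

a ≈ 96.8 mm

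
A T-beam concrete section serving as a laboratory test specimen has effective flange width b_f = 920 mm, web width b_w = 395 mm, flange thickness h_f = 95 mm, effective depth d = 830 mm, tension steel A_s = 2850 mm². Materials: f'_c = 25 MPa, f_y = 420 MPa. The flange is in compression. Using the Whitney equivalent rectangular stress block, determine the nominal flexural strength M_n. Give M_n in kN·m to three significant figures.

M_n ≈ 957 kN·m

Tension: T = A_s f_y = 2850 × 420 = 1197000 N.
Try a within the flange: a = T/(0.85 f'_c b_f) = 1197000/(0.85 × 25 × 920) = 61.23 mm.
Since a = 61.23 ≤ h_f = 95 mm, the stress block lies entirely in the flange; analyse as a rectangular beam of width b_f.
M_n = T(d − a/2) = 1197000 × (830 − 30.615) = 956.86 × 10⁶ N·mm.
M_n = 956.86 kN·m.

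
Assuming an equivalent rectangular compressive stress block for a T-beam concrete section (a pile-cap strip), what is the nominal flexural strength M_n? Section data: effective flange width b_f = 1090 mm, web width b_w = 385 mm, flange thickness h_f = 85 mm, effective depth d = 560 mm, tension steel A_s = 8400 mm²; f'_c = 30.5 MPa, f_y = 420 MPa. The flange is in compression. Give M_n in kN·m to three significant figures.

Tension: T = A_s f_y = 8400 × 420 = 3528000 N.
Try a within the flange: a = T/(0.85 f'_c b_f) = 3528000/(0.85 × 30.5 × 1090) = 124.85 mm.
a = 124.85 > h_f = 85 mm: the block extends into the web. Split into flange-overhang and web parts.
C_f = 0.85 f'_c (b_f − b_w) h_f = 0.85 × 30.5 × (1090 − 385) × 85 = 1553556 N.
Remaining web compression depth: a_w = (T − C_f)/(0.85 f'_c b_w) = (3528000 − 1553556)/(0.85 × 30.5 × 385) = 197.82 mm.
M_n = C_f(d − h_f/2) + (T − C_f)(d − a_w/2) = 1553556 × (560 − 42.5) + 1974444 × (560 − 98.91) = 803.97 + 910.40 = 1714.37 × 10⁶ N·mm.
M_n = 1714.37 kN·m.

M_n ≈ 1710 kN·m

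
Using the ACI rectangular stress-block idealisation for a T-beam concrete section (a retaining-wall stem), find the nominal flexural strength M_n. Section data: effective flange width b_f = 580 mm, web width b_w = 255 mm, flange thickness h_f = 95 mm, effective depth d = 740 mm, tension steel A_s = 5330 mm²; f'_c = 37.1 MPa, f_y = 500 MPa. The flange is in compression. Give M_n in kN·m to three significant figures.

M_n ≈ 1750 kN·m

Tension: T = A_s f_y = 5330 × 500 = 2665000 N.
Try a within the flange: a = T/(0.85 f'_c b_f) = 2665000/(0.85 × 37.1 × 580) = 145.71 mm.
a = 145.71 > h_f = 95 mm: the block extends into the web. Split into flange-overhang and web parts.
C_f = 0.85 f'_c (b_f − b_w) h_f = 0.85 × 37.1 × (580 − 255) × 95 = 973643 N.
Remaining web compression depth: a_w = (T − C_f)/(0.85 f'_c b_w) = (2665000 − 973643)/(0.85 × 37.1 × 255) = 210.33 mm.
M_n = C_f(d − h_f/2) + (T − C_f)(d − a_w/2) = 973643 × (740 − 47.5) + 1691357 × (740 − 105.165) = 674.25 + 1073.73 = 1747.98 × 10⁶ N·mm.
M_n = 1747.98 kN·m.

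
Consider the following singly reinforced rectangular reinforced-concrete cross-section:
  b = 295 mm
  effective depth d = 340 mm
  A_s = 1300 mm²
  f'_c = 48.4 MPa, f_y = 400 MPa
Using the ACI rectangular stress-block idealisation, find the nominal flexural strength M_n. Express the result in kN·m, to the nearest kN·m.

T = A_s f_y = 1300 × 400 = 520000 N = 520 kN.
From C = T: a = T/(0.85 f'_c b) = 520000/(0.85 × 48.4 × 295) = 42.85 mm.
M_n = T(d − a/2) = 520 kN × (340 − 21.425) mm = 165.66 kN·m.

M_n ≈ 166 kN·m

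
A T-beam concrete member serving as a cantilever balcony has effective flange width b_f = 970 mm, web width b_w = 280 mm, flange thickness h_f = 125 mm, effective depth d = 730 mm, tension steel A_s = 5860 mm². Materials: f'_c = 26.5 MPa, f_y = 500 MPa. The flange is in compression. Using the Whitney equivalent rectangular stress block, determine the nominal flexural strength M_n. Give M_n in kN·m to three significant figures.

Tension: T = A_s f_y = 5860 × 500 = 2930000 N.
Try a within the flange: a = T/(0.85 f'_c b_f) = 2930000/(0.85 × 26.5 × 970) = 134.10 mm.
a = 134.10 > h_f = 125 mm: the block extends into the web. Split into flange-overhang and web parts.
C_f = 0.85 f'_c (b_f − b_w) h_f = 0.85 × 26.5 × (970 − 280) × 125 = 1942781 N.
Remaining web compression depth: a_w = (T − C_f)/(0.85 f'_c b_w) = (2930000 − 1942781)/(0.85 × 26.5 × 280) = 156.53 mm.
M_n = C_f(d − h_f/2) + (T − C_f)(d − a_w/2) = 1942781 × (730 − 62.5) + 987219 × (730 − 78.265) = 1296.81 + 643.41 = 1940.22 × 10⁶ N·mm.
M_n = 1940.22 kN·m.

M_n ≈ 1940 kN·m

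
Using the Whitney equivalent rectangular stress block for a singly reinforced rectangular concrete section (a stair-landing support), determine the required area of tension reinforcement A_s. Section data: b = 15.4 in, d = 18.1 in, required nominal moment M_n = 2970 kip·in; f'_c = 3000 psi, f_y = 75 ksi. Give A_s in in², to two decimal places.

A_s ≈ 2.52 in²

From M_n = 0.85 f'_c a b (d − a/2):
a = d − √(d² − 2M_n/(0.85 f'_c b)) = 18.1 − √(18.1² − 2 × 2970/(0.85 × 3 × 15.4)) = 4.820 in.
A_s = 0.85 f'_c a b / f_y = 0.85 × 3 × 4.820 × 15.4 / 75 = 2.524 in².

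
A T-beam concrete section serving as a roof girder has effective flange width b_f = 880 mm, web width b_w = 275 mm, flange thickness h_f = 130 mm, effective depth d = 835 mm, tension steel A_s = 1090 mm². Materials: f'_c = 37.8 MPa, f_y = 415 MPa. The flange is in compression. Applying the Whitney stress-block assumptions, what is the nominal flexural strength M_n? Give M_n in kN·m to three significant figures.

Tension: T = A_s f_y = 1090 × 415 = 452350 N.
Try a within the flange: a = T/(0.85 f'_c b_f) = 452350/(0.85 × 37.8 × 880) = 16.00 mm.
Since a = 16.00 ≤ h_f = 130 mm, the stress block lies entirely in the flange; analyse as a rectangular beam of width b_f.
M_n = T(d − a/2) = 452350 × (835 − 8) = 374.09 × 10⁶ N·mm.
M_n = 374.09 kN·m.

M_n ≈ 374 kN·m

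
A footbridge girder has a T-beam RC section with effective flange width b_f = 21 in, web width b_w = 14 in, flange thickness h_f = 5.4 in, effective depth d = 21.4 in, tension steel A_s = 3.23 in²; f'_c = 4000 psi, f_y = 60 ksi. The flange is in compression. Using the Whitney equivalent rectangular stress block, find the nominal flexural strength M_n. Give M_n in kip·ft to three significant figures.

Tension: T = A_s f_y = 3.23 × 60 = 193.8 kips.
Try a within the flange: a = T/(0.85 f'_c b_f) = 193.8/(0.85 × 4 × 21) = 2.714 in.
Since a = 2.714 ≤ h_f = 5.4 in, the stress block lies entirely in the flange; analyse as a rectangular beam of width b_f.
M_n = T(d − a/2) = 193.8 × (21.4 − 1.357) = 3884.3 kip·in.
M_n = 3884.3/12 = 323.69 kip·ft.

M_n ≈ 324 kip·ft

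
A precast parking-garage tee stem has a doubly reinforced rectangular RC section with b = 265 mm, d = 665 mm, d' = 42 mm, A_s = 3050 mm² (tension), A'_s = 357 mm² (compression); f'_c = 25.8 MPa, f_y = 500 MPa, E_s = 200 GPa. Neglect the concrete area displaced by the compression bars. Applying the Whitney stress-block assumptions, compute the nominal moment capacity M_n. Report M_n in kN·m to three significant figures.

Assume both tension and compression steel yield.
Net tension couple steel: A_s − A'_s = 2693 mm².
a = (A_s − A'_s) f_y / (0.85 f'_c b) = 1346500/(0.85 × 25.8 × 265) = 231.70 mm.
c = a/β₁ = 231.70/0.85 = 272.59 mm; ε'_s = 0.003(c − d')/c = 0.0025 ≥ f_y/E_s = 0.0025, so compression steel does yield.
M_n = (A_s − A'_s) f_y (d − a/2) + A'_s f_y (d − d') = [1346500 × (665 − 115.85) + 178500 × (665 − 42)] × 10⁻⁶ = 739.43 + 111.21 = 850.64 kN·m.

M_n ≈ 851 kN·m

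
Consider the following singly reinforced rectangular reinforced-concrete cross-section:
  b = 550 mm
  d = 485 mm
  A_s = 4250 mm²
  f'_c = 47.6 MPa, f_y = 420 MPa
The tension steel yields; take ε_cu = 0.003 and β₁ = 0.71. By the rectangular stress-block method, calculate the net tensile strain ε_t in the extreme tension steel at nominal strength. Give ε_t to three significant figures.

ε_t ≈ 0.00988

a = A_s f_y/(0.85 f'_c b) = 80.21 mm.
β₁ = 0.71, so c = a/β₁ = 80.21/0.71 = 112.97 mm.
From the linear strain diagram with ε_cu = 0.003: ε_t = 0.003 (d − c)/c = 0.003 × (485 − 112.97)/112.97 = 0.00988.
Since ε_t ≥ 0.005, the section is tension-controlled.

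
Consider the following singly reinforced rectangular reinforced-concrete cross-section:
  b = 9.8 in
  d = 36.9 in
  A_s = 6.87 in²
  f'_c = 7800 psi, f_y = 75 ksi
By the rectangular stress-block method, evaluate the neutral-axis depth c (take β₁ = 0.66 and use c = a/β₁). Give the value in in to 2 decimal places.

c ≈ 12.02 in

T = A_s f_y = 6.87 × 75 = 515.25 kips.
a = T/(0.85 f'_c b) = 515.25/(0.85 × 7.8 × 9.8) = 7.9301 in.
With β₁ = 0.66, c = a/β₁ = 7.9301/0.66 = 12.02 in.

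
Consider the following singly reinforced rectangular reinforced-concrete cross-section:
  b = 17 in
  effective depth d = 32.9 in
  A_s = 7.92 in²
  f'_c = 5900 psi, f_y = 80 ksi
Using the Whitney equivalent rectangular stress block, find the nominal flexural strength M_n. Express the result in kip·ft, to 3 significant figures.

M_n ≈ 1540 kip·ft

T = A_s f_y = 7.92 × 80 = 633.6 kips.
a = T/(0.85 f'_c b) = 633.6/(0.85 × 5.9 × 17) = 7.432 in.
M_n = T(d − a/2) = 633.6 × (32.9 − 3.716) = 18491.0 kip·in = 18491.0/12 = 1540.92 kip·ft.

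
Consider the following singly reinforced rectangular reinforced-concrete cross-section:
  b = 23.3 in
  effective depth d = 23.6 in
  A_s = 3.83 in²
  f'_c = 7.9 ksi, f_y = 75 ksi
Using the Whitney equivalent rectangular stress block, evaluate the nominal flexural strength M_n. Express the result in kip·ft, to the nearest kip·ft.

T = A_s f_y = 3.83 × 75 = 287.25 kips.
a = T/(0.85 f'_c b) = 287.25/(0.85 × 7.9 × 23.3) = 1.836 in.
M_n = T(d − a/2) = 287.25 × (23.6 − 0.918) = 6515.4 kip·in = 6515.4/12 = 542.95 kip·ft.

M_n ≈ 543 kip·ft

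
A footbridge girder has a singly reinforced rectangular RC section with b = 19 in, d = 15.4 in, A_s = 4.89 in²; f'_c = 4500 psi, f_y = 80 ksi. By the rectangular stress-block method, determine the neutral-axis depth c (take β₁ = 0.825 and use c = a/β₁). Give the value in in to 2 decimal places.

T = A_s f_y = 4.89 × 80 = 391.2 kips.
a = T/(0.85 f'_c b) = 391.2/(0.85 × 4.5 × 19) = 5.3829 in.
With β₁ = 0.825, c = a/β₁ = 5.3829/0.825 = 6.52 in.

c ≈ 6.52 in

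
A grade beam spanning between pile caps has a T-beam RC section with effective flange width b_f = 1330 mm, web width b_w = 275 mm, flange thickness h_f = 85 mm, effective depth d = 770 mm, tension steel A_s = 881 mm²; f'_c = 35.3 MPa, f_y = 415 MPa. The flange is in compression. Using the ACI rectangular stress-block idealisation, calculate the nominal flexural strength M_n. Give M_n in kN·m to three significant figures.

Tension: T = A_s f_y = 881 × 415 = 365615 N.
Try a within the flange: a = T/(0.85 f'_c b_f) = 365615/(0.85 × 35.3 × 1330) = 9.16 mm.
Since a = 9.16 ≤ h_f = 85 mm, the stress block lies entirely in the flange; analyse as a rectangular beam of width b_f.
M_n = T(d − a/2) = 365615 × (770 − 4.58) = 279.85 × 10⁶ N·mm.
M_n = 279.85 kN·m.

M_n ≈ 280 kN·m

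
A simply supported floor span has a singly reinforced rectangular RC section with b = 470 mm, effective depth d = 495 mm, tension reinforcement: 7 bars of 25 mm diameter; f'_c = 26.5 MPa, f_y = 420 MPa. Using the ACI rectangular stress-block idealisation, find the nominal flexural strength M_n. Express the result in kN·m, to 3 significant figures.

M_n ≈ 616 kN·m

A_s = 7 × 491 = 3437 mm².
T = A_s f_y = 3437 × 420 = 1443540 N = 1443.54 kN.
From C = T: a = T/(0.85 f'_c b) = 1443540/(0.85 × 26.5 × 470) = 136.35 mm.
M_n = T(d − a/2) = 1443.54 kN × (495 − 68.175) mm = 616.14 kN·m.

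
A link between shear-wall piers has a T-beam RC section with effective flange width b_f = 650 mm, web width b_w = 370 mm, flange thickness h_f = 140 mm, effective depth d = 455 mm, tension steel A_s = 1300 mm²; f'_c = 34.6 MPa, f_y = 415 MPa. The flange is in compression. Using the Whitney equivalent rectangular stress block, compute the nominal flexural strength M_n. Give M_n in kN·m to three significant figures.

Tension: T = A_s f_y = 1300 × 415 = 539500 N.
Try a within the flange: a = T/(0.85 f'_c b_f) = 539500/(0.85 × 34.6 × 650) = 28.22 mm.
Since a = 28.22 ≤ h_f = 140 mm, the stress block lies entirely in the flange; analyse as a rectangular beam of width b_f.
M_n = T(d − a/2) = 539500 × (455 − 14.11) = 237.86 × 10⁶ N·mm.
M_n = 237.86 kN·m.

M_n ≈ 238 kN·m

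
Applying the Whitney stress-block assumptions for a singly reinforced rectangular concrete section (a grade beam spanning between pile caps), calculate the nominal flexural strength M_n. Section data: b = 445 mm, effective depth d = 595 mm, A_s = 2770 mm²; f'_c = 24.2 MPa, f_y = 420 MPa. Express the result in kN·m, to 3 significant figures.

T = A_s f_y = 2770 × 420 = 1163400 N = 1163.4 kN.
From C = T: a = T/(0.85 f'_c b) = 1163400/(0.85 × 24.2 × 445) = 127.10 mm.
M_n = T(d − a/2) = 1163.4 kN × (595 − 63.55) mm = 618.29 kN·m.

M_n ≈ 618 kN·m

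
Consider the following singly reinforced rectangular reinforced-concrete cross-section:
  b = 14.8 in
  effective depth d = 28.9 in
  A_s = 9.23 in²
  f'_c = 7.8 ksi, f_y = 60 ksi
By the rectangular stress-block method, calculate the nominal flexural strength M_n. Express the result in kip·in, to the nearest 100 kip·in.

T = A_s f_y = 9.23 × 60 = 553.8 kips.
a = T/(0.85 f'_c b) = 553.8/(0.85 × 7.8 × 14.8) = 5.644 in.
M_n = T(d − a/2) = 553.8 × (28.9 − 2.822) = 14442.0 kip·in.

M_n ≈ 14400 kip·in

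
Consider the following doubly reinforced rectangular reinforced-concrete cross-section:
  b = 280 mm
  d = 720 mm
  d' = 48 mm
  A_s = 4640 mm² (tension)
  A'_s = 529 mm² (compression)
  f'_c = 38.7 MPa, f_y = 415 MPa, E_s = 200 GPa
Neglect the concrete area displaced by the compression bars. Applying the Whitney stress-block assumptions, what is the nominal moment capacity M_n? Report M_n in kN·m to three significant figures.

M_n ≈ 1220 kN·m

Assume both tension and compression steel yield.
Net tension couple steel: A_s − A'_s = 4111 mm².
a = (A_s − A'_s) f_y / (0.85 f'_c b) = 1706065/(0.85 × 38.7 × 280) = 185.23 mm.
c = a/β₁ = 185.23/0.774 = 239.32 mm; ε'_s = 0.003(c − d')/c = 0.0024 ≥ f_y/E_s = 0.0021, so compression steel does yield.
M_n = (A_s − A'_s) f_y (d − a/2) + A'_s f_y (d − d') = [1706065 × (720 − 92.615) + 219535 × (720 − 48)] × 10⁻⁶ = 1070.36 + 147.53 = 1217.89 kN·m.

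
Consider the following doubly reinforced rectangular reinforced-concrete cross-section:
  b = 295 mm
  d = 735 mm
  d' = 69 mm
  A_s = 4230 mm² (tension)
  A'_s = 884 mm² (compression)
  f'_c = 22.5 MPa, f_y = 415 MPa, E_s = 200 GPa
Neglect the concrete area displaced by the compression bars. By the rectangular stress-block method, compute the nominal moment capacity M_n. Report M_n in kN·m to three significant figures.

M_n ≈ 1090 kN·m

Assume both tension and compression steel yield.
Net tension couple steel: A_s − A'_s = 3346 mm².
a = (A_s − A'_s) f_y / (0.85 f'_c b) = 1388590/(0.85 × 22.5 × 295) = 246.12 mm.
c = a/β₁ = 246.12/0.85 = 289.55 mm; ε'_s = 0.003(c − d')/c = 0.0023 ≥ f_y/E_s = 0.0021, so compression steel does yield.
M_n = (A_s − A'_s) f_y (d − a/2) + A'_s f_y (d − d') = [1388590 × (735 − 123.06) + 366860 × (735 − 69)] × 10⁻⁶ = 849.73 + 244.33 = 1094.06 kN·m.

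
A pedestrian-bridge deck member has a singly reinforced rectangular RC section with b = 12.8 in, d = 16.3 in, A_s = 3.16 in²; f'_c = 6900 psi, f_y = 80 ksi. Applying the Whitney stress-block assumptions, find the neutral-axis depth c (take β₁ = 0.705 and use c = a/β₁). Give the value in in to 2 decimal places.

c ≈ 4.78 in

T = A_s f_y = 3.16 × 80 = 252.8 kips.
a = T/(0.85 f'_c b) = 252.8/(0.85 × 6.9 × 12.8) = 3.3674 in.
With β₁ = 0.705, c = a/β₁ = 3.3674/0.705 = 4.78 in.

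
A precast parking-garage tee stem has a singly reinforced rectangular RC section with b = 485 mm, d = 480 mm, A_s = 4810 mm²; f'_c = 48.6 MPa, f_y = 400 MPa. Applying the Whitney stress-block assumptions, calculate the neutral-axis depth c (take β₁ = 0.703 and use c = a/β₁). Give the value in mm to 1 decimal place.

T = A_s f_y = 4810 × 400 = 1924000 N = 1924 kN.
Setting C = 0.85 f'_c a b equal to T: a = 1924000/(0.85 × 48.6 × 485) = 96.030 mm.
With β₁ = 0.703, c = a/β₁ = 96.030/0.703 = 136.6 mm.

c ≈ 136.6 mm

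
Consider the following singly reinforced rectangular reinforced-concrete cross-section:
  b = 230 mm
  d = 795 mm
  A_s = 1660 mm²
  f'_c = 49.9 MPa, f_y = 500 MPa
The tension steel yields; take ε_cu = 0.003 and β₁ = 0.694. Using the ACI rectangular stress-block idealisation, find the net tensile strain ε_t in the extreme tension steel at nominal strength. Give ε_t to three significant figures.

a = A_s f_y/(0.85 f'_c b) = 85.08 mm.
β₁ = 0.694, so c = a/β₁ = 85.08/0.694 = 122.59 mm.
From the linear strain diagram with ε_cu = 0.003: ε_t = 0.003 (d − c)/c = 0.003 × (795 − 122.59)/122.59 = 0.0165.
Since ε_t ≥ 0.005, the section is tension-controlled.

ε_t ≈ 0.0165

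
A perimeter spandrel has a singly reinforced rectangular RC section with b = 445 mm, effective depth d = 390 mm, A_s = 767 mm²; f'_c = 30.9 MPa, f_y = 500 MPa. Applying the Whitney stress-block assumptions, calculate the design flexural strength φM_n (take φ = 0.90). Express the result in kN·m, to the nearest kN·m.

T = A_s f_y = 767 × 500 = 383500 N = 383.5 kN.
From C = T: a = T/(0.85 f'_c b) = 383500/(0.85 × 30.9 × 445) = 32.81 mm.
M_n = T(d − a/2) = 383.5 kN × (390 − 16.405) mm = 143.27 kN·m.
φM_n = 0.90 × 143.27 = 128.94 kN·m.

φM_n ≈ 129 kN·m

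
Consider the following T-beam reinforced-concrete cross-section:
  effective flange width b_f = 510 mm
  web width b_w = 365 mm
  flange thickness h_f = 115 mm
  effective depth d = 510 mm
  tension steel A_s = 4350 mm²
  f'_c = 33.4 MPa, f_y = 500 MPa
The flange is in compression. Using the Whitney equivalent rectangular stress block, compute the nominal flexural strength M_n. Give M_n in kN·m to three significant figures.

M_n ≈ 942 kN·m

Tension: T = A_s f_y = 4350 × 500 = 2175000 N.
Try a within the flange: a = T/(0.85 f'_c b_f) = 2175000/(0.85 × 33.4 × 510) = 150.22 mm.
a = 150.22 > h_f = 115 mm: the block extends into the web. Split into flange-overhang and web parts.
C_f = 0.85 f'_c (b_f − b_w) h_f = 0.85 × 33.4 × (510 − 365) × 115 = 473403 N.
Remaining web compression depth: a_w = (T − C_f)/(0.85 f'_c b_w) = (2175000 − 473403)/(0.85 × 33.4 × 365) = 164.21 mm.
M_n = C_f(d − h_f/2) + (T − C_f)(d − a_w/2) = 473403 × (510 − 57.5) + 1701597 × (510 − 82.105) = 214.21 + 728.10 = 942.31 × 10⁶ N·mm.
M_n = 942.31 kN·m.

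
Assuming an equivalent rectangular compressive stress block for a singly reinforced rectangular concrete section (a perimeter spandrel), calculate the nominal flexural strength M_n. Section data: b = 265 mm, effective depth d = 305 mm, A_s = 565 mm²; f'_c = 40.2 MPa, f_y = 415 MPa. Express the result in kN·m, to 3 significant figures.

T = A_s f_y = 565 × 415 = 234475 N = 234.475 kN.
From C = T: a = T/(0.85 f'_c b) = 234475/(0.85 × 40.2 × 265) = 25.89 mm.
M_n = T(d − a/2) = 234.475 kN × (305 − 12.945) mm = 68.48 kN·m.

M_n ≈ 68.5 kN·m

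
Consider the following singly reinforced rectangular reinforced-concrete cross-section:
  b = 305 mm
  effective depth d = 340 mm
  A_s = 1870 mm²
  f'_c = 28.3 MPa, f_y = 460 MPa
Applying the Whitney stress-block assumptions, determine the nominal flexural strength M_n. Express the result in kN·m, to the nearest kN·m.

M_n ≈ 242 kN·m

T = A_s f_y = 1870 × 460 = 860200 N = 860.2 kN.
From C = T: a = T/(0.85 f'_c b) = 860200/(0.85 × 28.3 × 305) = 117.24 mm.
M_n = T(d − a/2) = 860.2 kN × (340 − 58.62) mm = 242.04 kN·m.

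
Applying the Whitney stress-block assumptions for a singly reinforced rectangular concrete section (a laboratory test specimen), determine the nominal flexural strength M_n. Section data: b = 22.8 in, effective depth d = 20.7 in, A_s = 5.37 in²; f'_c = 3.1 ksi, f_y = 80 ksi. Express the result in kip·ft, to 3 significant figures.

M_n ≈ 613 kip·ft

T = A_s f_y = 5.37 × 80 = 429.6 kips.
a = T/(0.85 f'_c b) = 429.6/(0.85 × 3.1 × 22.8) = 7.151 in.
M_n = T(d − a/2) = 429.6 × (20.7 − 3.5755) = 7356.7 kip·in = 7356.7/12 = 613.06 kip·ft.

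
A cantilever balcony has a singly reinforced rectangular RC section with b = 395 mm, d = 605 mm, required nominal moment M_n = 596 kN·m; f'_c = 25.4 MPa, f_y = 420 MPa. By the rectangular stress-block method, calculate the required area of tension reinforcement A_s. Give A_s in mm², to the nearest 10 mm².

With M_n = 0.85 f'_c a b (d − a/2), solve the quadratic for a:
a = d − √(d² − 2M_n/(0.85 f'_c b)) = 605 − √(605² − 2 × 596×10⁶/(0.85 × 25.4 × 395)) = 129.34 mm.
A_s = 0.85 f'_c a b / f_y = 0.85 × 25.4 × 129.34 × 395 / 420 = 2626.2 mm².

A_s ≈ 2630 mm²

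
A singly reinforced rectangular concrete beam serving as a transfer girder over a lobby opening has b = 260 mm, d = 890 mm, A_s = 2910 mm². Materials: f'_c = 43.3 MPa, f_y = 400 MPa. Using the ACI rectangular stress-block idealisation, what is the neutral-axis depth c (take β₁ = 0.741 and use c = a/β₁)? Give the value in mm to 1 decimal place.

T = A_s f_y = 2910 × 400 = 1164000 N = 1164 kN.
Setting C = 0.85 f'_c a b equal to T: a = 1164000/(0.85 × 43.3 × 260) = 121.639 mm.
With β₁ = 0.741, c = a/β₁ = 121.639/0.741 = 164.2 mm.

c ≈ 164.2 mm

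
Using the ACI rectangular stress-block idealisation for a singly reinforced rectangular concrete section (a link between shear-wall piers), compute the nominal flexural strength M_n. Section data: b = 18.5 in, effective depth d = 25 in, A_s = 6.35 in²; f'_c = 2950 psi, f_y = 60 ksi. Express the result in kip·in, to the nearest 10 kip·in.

M_n ≈ 7960 kip·in

T = A_s f_y = 6.35 × 60 = 381 kips.
a = T/(0.85 f'_c b) = 381/(0.85 × 2.95 × 18.5) = 8.213 in.
M_n = T(d − a/2) = 381 × (25 − 4.1065) = 7960.4 kip·in.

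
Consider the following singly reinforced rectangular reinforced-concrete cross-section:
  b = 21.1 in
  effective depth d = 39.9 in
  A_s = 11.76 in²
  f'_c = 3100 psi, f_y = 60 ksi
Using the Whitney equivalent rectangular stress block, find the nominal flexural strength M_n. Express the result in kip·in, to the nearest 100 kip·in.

M_n ≈ 23700 kip·in

T = A_s f_y = 11.76 × 60 = 705.6 kips.
a = T/(0.85 f'_c b) = 705.6/(0.85 × 3.1 × 21.1) = 12.691 in.
M_n = T(d − a/2) = 705.6 × (39.9 − 6.3455) = 23676.1 kip·in.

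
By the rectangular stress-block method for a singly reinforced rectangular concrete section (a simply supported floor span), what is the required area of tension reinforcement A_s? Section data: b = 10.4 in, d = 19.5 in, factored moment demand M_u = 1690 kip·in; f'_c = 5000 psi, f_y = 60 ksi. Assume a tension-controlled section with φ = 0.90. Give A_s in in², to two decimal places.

A_s ≈ 1.71 in²

M_n = M_u/φ = 1690/0.90 = 1877.78 kip·in.
From M_n = 0.85 f'_c a b (d − a/2):
a = d − √(d² − 2M_n/(0.85 f'_c b)) = 19.5 − √(19.5² − 2 × 1877.78/(0.85 × 5 × 10.4)) = 2.316 in.
A_s = 0.85 f'_c a b / f_y = 0.85 × 5 × 2.316 × 10.4 / 60 = 1.706 in².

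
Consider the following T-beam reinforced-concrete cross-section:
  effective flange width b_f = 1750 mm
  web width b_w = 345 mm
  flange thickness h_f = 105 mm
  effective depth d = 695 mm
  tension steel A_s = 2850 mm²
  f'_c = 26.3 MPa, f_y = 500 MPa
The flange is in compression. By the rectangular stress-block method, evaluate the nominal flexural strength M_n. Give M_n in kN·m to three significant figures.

Tension: T = A_s f_y = 2850 × 500 = 1425000 N.
Try a within the flange: a = T/(0.85 f'_c b_f) = 1425000/(0.85 × 26.3 × 1750) = 36.43 mm.
Since a = 36.43 ≤ h_f = 105 mm, the stress block lies entirely in the flange; analyse as a rectangular beam of width b_f.
M_n = T(d − a/2) = 1425000 × (695 − 18.215) = 964.42 × 10⁶ N·mm.
M_n = 964.42 kN·m.

M_n ≈ 964 kN·m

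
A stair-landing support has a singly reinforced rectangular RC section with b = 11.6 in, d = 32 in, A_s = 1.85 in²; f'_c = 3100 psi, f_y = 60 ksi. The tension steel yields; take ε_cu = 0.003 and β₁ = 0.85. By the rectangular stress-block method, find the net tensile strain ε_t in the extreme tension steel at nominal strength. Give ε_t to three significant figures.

a = A_s f_y/(0.85 f'_c b) = 3.631 in.
β₁ = 0.85, so c = a/β₁ = 3.631/0.85 = 4.272 in.
From the linear strain diagram with ε_cu = 0.003: ε_t = 0.003 (d − c)/c = 0.003 × (32 − 4.272)/4.272 = 0.0195.
Since ε_t ≥ 0.005, the section is tension-controlled.

ε_t ≈ 0.0195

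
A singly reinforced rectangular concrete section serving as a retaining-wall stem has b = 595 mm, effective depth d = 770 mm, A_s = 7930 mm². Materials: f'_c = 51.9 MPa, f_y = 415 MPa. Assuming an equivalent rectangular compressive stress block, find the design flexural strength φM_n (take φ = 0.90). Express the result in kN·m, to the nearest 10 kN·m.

T = A_s f_y = 7930 × 415 = 3290950 N = 3290.95 kN.
From C = T: a = T/(0.85 f'_c b) = 3290950/(0.85 × 51.9 × 595) = 125.38 mm.
M_n = T(d − a/2) = 3290.95 kN × (770 − 62.69) mm = 2327.72 kN·m.
φM_n = 0.90 × 2327.72 = 2094.95 kN·m.

φM_n ≈ 2090 kN·m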